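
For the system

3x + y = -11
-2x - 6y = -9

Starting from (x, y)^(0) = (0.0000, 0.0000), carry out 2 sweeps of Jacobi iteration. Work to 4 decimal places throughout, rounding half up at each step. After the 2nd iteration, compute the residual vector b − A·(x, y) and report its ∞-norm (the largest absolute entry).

Iteration 1:
  x = (-11 - (1)·0.0000) / (3) = -3.6667
  y = (-9 - (-2)·0.0000) / (-6) = 1.5000
Iteration 2:
  x = (-11 - (1)·1.5000) / (3) = -4.1667
  y = (-9 - (-2)·-3.6667) / (-6) = 2.7222
Residual b − A·x = (-1.2221, -1.0002); ∞-norm = 1.2221

1.2221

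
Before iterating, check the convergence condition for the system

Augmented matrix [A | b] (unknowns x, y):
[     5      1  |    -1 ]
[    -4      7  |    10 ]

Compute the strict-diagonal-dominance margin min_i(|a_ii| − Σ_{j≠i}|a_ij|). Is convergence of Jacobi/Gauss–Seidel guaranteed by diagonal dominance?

row 1: |5| − (1) = 4
row 2: |7| − (4) = 3
minimum over rows = 3 → strictly diagonally dominant (convergence guaranteed)

3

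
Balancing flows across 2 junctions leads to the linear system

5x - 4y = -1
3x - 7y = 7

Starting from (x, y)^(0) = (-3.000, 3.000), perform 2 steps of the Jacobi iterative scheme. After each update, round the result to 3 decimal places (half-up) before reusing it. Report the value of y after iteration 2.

Iteration 1:
  x = (-1 - (-4)·3.000) / (5) = 2.200
  y = (7 - (3)·-3.000) / (-7) = -2.286
Iteration 2:
  x = (-1 - (-4)·-2.286) / (5) = -2.029
  y = (7 - (3)·2.200) / (-7) = -0.057

-0.057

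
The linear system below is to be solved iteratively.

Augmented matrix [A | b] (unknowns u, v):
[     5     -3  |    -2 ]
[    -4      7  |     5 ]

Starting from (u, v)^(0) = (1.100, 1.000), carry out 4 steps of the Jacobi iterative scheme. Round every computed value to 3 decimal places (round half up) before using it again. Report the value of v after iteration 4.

Iteration 1:
  u = (-2 - (-3)·1.000) / (5) = 0.200
  v = (5 - (-4)·1.100) / (7) = 1.343
Iteration 2:
  u = (-2 - (-3)·1.343) / (5) = 0.406
  v = (5 - (-4)·0.200) / (7) = 0.829
Iteration 3:
  u = (-2 - (-3)·0.829) / (5) = 0.097
  v = (5 - (-4)·0.406) / (7) = 0.946
Iteration 4:
  u = (-2 - (-3)·0.946) / (5) = 0.168
  v = (5 - (-4)·0.097) / (7) = 0.770

0.770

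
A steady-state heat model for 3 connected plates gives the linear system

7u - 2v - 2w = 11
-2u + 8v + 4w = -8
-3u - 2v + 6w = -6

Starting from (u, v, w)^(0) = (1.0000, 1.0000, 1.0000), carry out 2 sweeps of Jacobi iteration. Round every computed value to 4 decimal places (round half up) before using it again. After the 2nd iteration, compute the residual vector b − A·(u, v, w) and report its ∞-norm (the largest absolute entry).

1.3809

Iteration 1:
  u = (11 - (-2)·1.0000 - (-2)·1.0000) / (7) = 2.1429
  v = (-8 - (-2)·1.0000 - (4)·1.0000) / (8) = -1.2500
  w = (-6 - (-3)·1.0000 - (-2)·1.0000) / (6) = -0.1667
Iteration 2:
  u = (11 - (-2)·-1.2500 - (-2)·-0.1667) / (7) = 1.1667
  v = (-8 - (-2)·2.1429 - (4)·-0.1667) / (8) = -0.3809
  w = (-6 - (-3)·2.1429 - (-2)·-1.2500) / (6) = -0.3452
Residual b − A·x = (1.3809, -1.2386, -1.1905); ∞-norm = 1.3809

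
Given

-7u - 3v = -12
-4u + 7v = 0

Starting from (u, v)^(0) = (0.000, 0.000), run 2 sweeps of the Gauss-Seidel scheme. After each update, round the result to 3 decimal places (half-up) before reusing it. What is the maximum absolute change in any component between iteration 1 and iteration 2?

Iteration 1:
  u = (-12 - (-3)·0.000) / (-7) = 1.714
  v = (0 - (-4)·1.714) / (7) = 0.979
Iteration 2:
  u = (-12 - (-3)·0.979) / (-7) = 1.295
  v = (0 - (-4)·1.295) / (7) = 0.740
Change: (-0.419, -0.239) → max |·| = 0.419

0.419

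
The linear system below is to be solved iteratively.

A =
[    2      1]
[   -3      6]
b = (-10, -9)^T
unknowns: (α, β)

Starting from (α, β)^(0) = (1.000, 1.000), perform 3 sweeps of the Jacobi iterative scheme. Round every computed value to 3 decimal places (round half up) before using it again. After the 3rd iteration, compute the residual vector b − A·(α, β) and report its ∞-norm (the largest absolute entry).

Iteration 1:
  α = (-10 - (1)·1.000) / (2) = -5.500
  β = (-9 - (-3)·1.000) / (6) = -1.000
Iteration 2:
  α = (-10 - (1)·-1.000) / (2) = -4.500
  β = (-9 - (-3)·-5.500) / (6) = -4.250
Iteration 3:
  α = (-10 - (1)·-4.250) / (2) = -2.875
  β = (-9 - (-3)·-4.500) / (6) = -3.750
Residual b − A·x = (-0.500, 4.875); ∞-norm = 4.875

4.875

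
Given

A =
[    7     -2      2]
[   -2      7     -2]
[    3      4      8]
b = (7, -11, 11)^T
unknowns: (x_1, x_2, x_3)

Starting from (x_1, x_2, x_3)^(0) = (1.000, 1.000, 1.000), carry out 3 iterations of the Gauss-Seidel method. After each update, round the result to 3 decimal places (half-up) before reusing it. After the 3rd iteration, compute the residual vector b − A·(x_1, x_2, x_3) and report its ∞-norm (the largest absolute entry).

0.091

Iteration 1:
  x_1 = (7 - (-2)·1.000 - (2)·1.000) / (7) = 1.000
  x_2 = (-11 - (-2)·1.000 - (-2)·1.000) / (7) = -1.000
  x_3 = (11 - (3)·1.000 - (4)·-1.000) / (8) = 1.500
Iteration 2:
  x_1 = (7 - (-2)·-1.000 - (2)·1.500) / (7) = 0.286
  x_2 = (-11 - (-2)·0.286 - (-2)·1.500) / (7) = -1.061
  x_3 = (11 - (3)·0.286 - (4)·-1.061) / (8) = 1.798
Iteration 3:
  x_1 = (7 - (-2)·-1.061 - (2)·1.798) / (7) = 0.183
  x_2 = (-11 - (-2)·0.183 - (-2)·1.798) / (7) = -1.005
  x_3 = (11 - (3)·0.183 - (4)·-1.005) / (8) = 1.809
Residual b − A·x = (0.091, 0.019, -0.001); ∞-norm = 0.091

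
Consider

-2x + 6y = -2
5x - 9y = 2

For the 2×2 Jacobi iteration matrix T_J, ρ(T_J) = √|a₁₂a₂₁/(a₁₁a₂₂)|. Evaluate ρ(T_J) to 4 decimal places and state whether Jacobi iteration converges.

a₁₂a₂₁/(a₁₁a₂₂) = (6)·(5) / ((-2)·(-9)) = 1.666667
ρ = √|1.666667| = √1.666667 = 1.2910
ρ > 1, so Jacobi diverges

1.2910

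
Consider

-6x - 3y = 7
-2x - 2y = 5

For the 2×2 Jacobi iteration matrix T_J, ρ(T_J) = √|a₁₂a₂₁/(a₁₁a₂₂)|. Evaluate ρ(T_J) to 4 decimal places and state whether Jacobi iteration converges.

a₁₂a₂₁/(a₁₁a₂₂) = (-3)·(-2) / ((-6)·(-2)) = 0.500000
ρ = √|0.500000| = √0.500000 = 0.7071
ρ < 1, so Jacobi converges

0.7071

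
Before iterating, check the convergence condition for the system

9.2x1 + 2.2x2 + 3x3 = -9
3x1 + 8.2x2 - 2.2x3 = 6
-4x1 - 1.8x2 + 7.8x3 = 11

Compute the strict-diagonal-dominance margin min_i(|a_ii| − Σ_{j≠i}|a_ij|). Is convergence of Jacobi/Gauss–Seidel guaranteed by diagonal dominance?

row 1: |9.2| − (2.2+3) = 4
row 2: |8.2| − (3+2.2) = 3
row 3: |7.8| − (4+1.8) = 2
minimum over rows = 2 → strictly diagonally dominant (convergence guaranteed)

2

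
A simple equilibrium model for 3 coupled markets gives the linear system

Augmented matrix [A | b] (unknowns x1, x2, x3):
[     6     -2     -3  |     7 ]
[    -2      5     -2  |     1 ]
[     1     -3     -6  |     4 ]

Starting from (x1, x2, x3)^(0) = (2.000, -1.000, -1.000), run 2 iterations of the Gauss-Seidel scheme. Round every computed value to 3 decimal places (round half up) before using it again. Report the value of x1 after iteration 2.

Iteration 1:
  x1 = (7 - (-2)·-1.000 - (-3)·-1.000) / (6) = 0.333
  x2 = (1 - (-2)·0.333 - (-2)·-1.000) / (5) = -0.067
  x3 = (4 - (1)·0.333 - (-3)·-0.067) / (-6) = -0.578
Iteration 2:
  x1 = (7 - (-2)·-0.067 - (-3)·-0.578) / (6) = 0.855
  x2 = (1 - (-2)·0.855 - (-2)·-0.578) / (5) = 0.311
  x3 = (4 - (1)·0.855 - (-3)·0.311) / (-6) = -0.680

0.855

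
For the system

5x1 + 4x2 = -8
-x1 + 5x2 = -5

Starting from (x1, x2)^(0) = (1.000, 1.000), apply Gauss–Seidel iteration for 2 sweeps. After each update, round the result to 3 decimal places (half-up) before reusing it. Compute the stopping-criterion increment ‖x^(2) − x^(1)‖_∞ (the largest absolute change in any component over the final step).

1.984

Iteration 1:
  x1 = (-8 - (4)·1.000) / (5) = -2.400
  x2 = (-5 - (-1)·-2.400) / (5) = -1.480
Iteration 2:
  x1 = (-8 - (4)·-1.480) / (5) = -0.416
  x2 = (-5 - (-1)·-0.416) / (5) = -1.083
Change: (1.984, 0.397) → max |·| = 1.984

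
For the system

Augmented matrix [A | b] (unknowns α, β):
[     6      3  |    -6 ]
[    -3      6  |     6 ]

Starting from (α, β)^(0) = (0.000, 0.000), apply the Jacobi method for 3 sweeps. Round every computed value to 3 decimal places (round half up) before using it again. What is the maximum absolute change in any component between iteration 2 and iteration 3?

Iteration 1:
  α = (-6 - (3)·0.000) / (6) = -1.000
  β = (6 - (-3)·0.000) / (6) = 1.000
Iteration 2:
  α = (-6 - (3)·1.000) / (6) = -1.500
  β = (6 - (-3)·-1.000) / (6) = 0.500
Iteration 3:
  α = (-6 - (3)·0.500) / (6) = -1.250
  β = (6 - (-3)·-1.500) / (6) = 0.250
Change: (0.250, -0.250) → max |·| = 0.250

0.250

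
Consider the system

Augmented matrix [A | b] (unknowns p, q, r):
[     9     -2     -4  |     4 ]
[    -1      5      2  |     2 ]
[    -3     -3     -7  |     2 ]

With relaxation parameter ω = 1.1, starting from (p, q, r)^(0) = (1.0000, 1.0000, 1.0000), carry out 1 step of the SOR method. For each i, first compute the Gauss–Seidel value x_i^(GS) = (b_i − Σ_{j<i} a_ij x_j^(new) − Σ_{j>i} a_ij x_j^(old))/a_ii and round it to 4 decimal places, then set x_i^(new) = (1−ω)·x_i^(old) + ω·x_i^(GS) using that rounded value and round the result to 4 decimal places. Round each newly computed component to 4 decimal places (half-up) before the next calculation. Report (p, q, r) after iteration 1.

Iteration 1:
  p: GS value = (4 - (-2)·1.0000 - (-4)·1.0000) / (9) = 1.1111;  p ← (1−ω)·1.0000 + ω·1.1111 = 1.1222
  q: GS value = (2 - (-1)·1.1222 - (2)·1.0000) / (5) = 0.2244;  q ← (1−ω)·1.0000 + ω·0.2244 = 0.1468
  r: GS value = (2 - (-3)·1.1222 - (-3)·0.1468) / (-7) = -0.8296;  r ← (1−ω)·1.0000 + ω·-0.8296 = -1.0126

(1.1222, 0.1468, -1.0126)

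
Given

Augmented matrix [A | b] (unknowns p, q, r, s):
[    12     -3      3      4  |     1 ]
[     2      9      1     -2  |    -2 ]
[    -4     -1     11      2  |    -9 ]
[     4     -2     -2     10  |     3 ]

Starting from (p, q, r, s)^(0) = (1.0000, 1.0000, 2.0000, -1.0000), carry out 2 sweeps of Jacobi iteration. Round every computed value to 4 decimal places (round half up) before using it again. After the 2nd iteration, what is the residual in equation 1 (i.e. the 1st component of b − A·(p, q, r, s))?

Iteration 1:
  p = (1 - (-3)·1.0000 - (3)·2.0000 - (4)·-1.0000) / (12) = 0.1667
  q = (-2 - (2)·1.0000 - (1)·2.0000 - (-2)·-1.0000) / (9) = -0.8889
  r = (-9 - (-4)·1.0000 - (-1)·1.0000 - (2)·-1.0000) / (11) = -0.1818
  s = (3 - (4)·1.0000 - (-2)·1.0000 - (-2)·2.0000) / (10) = 0.5000
Iteration 2:
  p = (1 - (-3)·-0.8889 - (3)·-0.1818 - (4)·0.5000) / (12) = -0.2601
  q = (-2 - (2)·0.1667 - (1)·-0.1818 - (-2)·0.5000) / (9) = -0.1280
  r = (-9 - (-4)·0.1667 - (-1)·-0.8889 - (2)·0.5000) / (11) = -0.9293
  s = (3 - (4)·0.1667 - (-2)·-0.8889 - (-2)·-0.1818) / (10) = 0.0192
Residual b − A·x = (6.4483, 0.6399, 0.0155, 1.7338)

6.4483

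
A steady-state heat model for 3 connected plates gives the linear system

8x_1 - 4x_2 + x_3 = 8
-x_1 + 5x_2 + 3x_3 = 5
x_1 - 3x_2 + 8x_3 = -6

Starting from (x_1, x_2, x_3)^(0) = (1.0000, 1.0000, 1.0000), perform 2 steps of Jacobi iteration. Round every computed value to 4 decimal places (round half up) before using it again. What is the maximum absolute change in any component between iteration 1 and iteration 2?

Iteration 1:
  x_1 = (8 - (-4)·1.0000 - (1)·1.0000) / (8) = 1.3750
  x_2 = (5 - (-1)·1.0000 - (3)·1.0000) / (5) = 0.6000
  x_3 = (-6 - (1)·1.0000 - (-3)·1.0000) / (8) = -0.5000
Iteration 2:
  x_1 = (8 - (-4)·0.6000 - (1)·-0.5000) / (8) = 1.3625
  x_2 = (5 - (-1)·1.3750 - (3)·-0.5000) / (5) = 1.5750
  x_3 = (-6 - (1)·1.3750 - (-3)·0.6000) / (8) = -0.6969
Change: (-0.0125, 0.9750, -0.1969) → max |·| = 0.9750

0.9750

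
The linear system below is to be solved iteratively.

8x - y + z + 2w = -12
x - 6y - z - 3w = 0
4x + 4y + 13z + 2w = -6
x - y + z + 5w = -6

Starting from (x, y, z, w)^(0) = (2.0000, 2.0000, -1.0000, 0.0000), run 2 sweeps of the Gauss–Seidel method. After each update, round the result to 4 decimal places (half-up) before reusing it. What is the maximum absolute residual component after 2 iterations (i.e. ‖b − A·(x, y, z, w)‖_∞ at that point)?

0.2968

Iteration 1:
  x = (-12 - (-1)·2.0000 - (1)·-1.0000 - (2)·0.0000) / (8) = -1.1250
  y = (0 - (1)·-1.1250 - (-1)·-1.0000 - (-3)·0.0000) / (-6) = -0.0208
  z = (-6 - (4)·-1.1250 - (4)·-0.0208 - (2)·0.0000) / (13) = -0.1090
  w = (-6 - (1)·-1.1250 - (-1)·-0.0208 - (1)·-0.1090) / (5) = -0.9574
Iteration 2:
  x = (-12 - (-1)·-0.0208 - (1)·-0.1090 - (2)·-0.9574) / (8) = -1.2496
  y = (0 - (1)·-1.2496 - (-1)·-0.1090 - (-3)·-0.9574) / (-6) = 0.2886
  z = (-6 - (4)·-1.2496 - (4)·0.2886 - (2)·-0.9574) / (13) = -0.0186
  w = (-6 - (1)·-1.2496 - (-1)·0.2886 - (1)·-0.0186) / (5) = -0.8886
Residual b − A·x = (0.0812, 0.2968, -0.1370, -0.0002); ∞-norm = 0.2968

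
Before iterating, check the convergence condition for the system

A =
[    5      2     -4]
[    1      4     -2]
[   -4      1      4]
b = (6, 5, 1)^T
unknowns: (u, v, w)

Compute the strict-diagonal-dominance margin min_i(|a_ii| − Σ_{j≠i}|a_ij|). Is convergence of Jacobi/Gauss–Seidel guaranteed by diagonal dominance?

row 1: |5| − (2+4) = -1
row 2: |4| − (1+2) = 1
row 3: |4| − (4+1) = -1
minimum over rows = -1 → not strictly diagonally dominant

-1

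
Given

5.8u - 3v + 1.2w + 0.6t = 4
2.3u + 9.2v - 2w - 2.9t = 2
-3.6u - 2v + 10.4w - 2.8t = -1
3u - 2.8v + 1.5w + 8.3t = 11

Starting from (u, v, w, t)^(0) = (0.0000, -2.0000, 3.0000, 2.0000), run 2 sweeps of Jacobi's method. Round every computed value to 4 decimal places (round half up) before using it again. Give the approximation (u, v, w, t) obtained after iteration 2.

(1.4424, 0.5572, -0.1843, 2.2447)

Iteration 1:
  u = (4 - (-3)·-2.0000 - (1.2)·3.0000 - (0.6)·2.0000) / (5.8) = -1.1724
  v = (2 - (2.3)·0.0000 - (-2)·3.0000 - (-2.9)·2.0000) / (9.2) = 1.5000
  w = (-1 - (-3.6)·0.0000 - (-2)·-2.0000 - (-2.8)·2.0000) / (10.4) = 0.0577
  t = (11 - (3)·0.0000 - (-2.8)·-2.0000 - (1.5)·3.0000) / (8.3) = 0.1084
Iteration 2:
  u = (4 - (-3)·1.5000 - (1.2)·0.0577 - (0.6)·0.1084) / (5.8) = 1.4424
  v = (2 - (2.3)·-1.1724 - (-2)·0.0577 - (-2.9)·0.1084) / (9.2) = 0.5572
  w = (-1 - (-3.6)·-1.1724 - (-2)·1.5000 - (-2.8)·0.1084) / (10.4) = -0.1843
  t = (11 - (3)·-1.1724 - (-2.8)·1.5000 - (1.5)·0.0577) / (8.3) = 2.2447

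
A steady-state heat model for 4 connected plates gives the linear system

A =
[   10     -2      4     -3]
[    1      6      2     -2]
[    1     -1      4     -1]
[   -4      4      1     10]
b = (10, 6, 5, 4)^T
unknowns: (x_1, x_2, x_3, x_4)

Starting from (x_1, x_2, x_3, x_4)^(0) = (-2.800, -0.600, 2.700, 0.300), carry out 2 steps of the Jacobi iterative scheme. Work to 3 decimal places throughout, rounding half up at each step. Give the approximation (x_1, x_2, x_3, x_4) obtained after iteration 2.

(0.158, 0.143, 1.257, -0.098)

Iteration 1:
  x_1 = (10 - (-2)·-0.600 - (4)·2.700 - (-3)·0.300) / (10) = -0.110
  x_2 = (6 - (1)·-2.800 - (2)·2.700 - (-2)·0.300) / (6) = 0.667
  x_3 = (5 - (1)·-2.800 - (-1)·-0.600 - (-1)·0.300) / (4) = 1.875
  x_4 = (4 - (-4)·-2.800 - (4)·-0.600 - (1)·2.700) / (10) = -0.750
Iteration 2:
  x_1 = (10 - (-2)·0.667 - (4)·1.875 - (-3)·-0.750) / (10) = 0.158
  x_2 = (6 - (1)·-0.110 - (2)·1.875 - (-2)·-0.750) / (6) = 0.143
  x_3 = (5 - (1)·-0.110 - (-1)·0.667 - (-1)·-0.750) / (4) = 1.257
  x_4 = (4 - (-4)·-0.110 - (4)·0.667 - (1)·1.875) / (10) = -0.098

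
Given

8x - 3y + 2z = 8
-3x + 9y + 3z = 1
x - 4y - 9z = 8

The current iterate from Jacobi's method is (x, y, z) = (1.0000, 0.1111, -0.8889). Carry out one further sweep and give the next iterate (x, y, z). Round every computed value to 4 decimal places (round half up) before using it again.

One sweep:
  x = (8 - (-3)·0.1111 - (2)·-0.8889) / (8) = 1.2639
  y = (1 - (-3)·1.0000 - (3)·-0.8889) / (9) = 0.7407
  z = (8 - (1)·1.0000 - (-4)·0.1111) / (-9) = -0.8272

(1.2639, 0.7407, -0.8272)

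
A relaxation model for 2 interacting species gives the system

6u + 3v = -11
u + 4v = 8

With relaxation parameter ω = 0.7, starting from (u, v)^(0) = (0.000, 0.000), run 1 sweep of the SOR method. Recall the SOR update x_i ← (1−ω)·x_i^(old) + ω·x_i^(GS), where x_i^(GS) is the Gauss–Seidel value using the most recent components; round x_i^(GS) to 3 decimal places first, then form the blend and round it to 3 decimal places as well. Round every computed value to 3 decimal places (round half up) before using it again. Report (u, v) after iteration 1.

Iteration 1:
  u: GS value = (-11 - (3)·0.000) / (6) = -1.833;  u ← (1−ω)·0.000 + ω·-1.833 = -1.283
  v: GS value = (8 - (1)·-1.283) / (4) = 2.321;  v ← (1−ω)·0.000 + ω·2.321 = 1.625

(-1.283, 1.625)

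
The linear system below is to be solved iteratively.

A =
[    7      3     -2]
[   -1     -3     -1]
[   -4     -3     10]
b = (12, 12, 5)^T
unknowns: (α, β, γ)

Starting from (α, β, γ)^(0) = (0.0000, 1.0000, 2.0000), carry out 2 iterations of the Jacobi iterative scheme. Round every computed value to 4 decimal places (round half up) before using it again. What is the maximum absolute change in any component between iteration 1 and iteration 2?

2.0858

Iteration 1:
  α = (12 - (3)·1.0000 - (-2)·2.0000) / (7) = 1.8571
  β = (12 - (-1)·0.0000 - (-1)·2.0000) / (-3) = -4.6667
  γ = (5 - (-4)·0.0000 - (-3)·1.0000) / (10) = 0.8000
Iteration 2:
  α = (12 - (3)·-4.6667 - (-2)·0.8000) / (7) = 3.9429
  β = (12 - (-1)·1.8571 - (-1)·0.8000) / (-3) = -4.8857
  γ = (5 - (-4)·1.8571 - (-3)·-4.6667) / (10) = -0.1572
Change: (2.0858, -0.2190, -0.9572) → max |·| = 2.0858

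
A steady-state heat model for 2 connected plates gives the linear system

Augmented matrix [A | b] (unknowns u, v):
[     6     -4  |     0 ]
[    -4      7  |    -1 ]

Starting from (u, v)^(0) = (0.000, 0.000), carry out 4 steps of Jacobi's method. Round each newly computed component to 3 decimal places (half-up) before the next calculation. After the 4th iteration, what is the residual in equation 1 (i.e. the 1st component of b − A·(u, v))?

-0.002

Iteration 1:
  u = (0 - (-4)·0.000) / (6) = 0.000
  v = (-1 - (-4)·0.000) / (7) = -0.143
Iteration 2:
  u = (0 - (-4)·-0.143) / (6) = -0.095
  v = (-1 - (-4)·0.000) / (7) = -0.143
Iteration 3:
  u = (0 - (-4)·-0.143) / (6) = -0.095
  v = (-1 - (-4)·-0.095) / (7) = -0.197
Iteration 4:
  u = (0 - (-4)·-0.197) / (6) = -0.131
  v = (-1 - (-4)·-0.095) / (7) = -0.197
Residual b − A·x = (-0.002, -0.145)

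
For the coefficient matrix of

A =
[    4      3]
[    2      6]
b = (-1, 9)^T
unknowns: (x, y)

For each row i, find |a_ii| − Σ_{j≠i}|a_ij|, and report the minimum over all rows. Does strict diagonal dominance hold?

row 1: |4| − (3) = 1
row 2: |6| − (2) = 4
minimum over rows = 1 → strictly diagonally dominant (convergence guaranteed)

1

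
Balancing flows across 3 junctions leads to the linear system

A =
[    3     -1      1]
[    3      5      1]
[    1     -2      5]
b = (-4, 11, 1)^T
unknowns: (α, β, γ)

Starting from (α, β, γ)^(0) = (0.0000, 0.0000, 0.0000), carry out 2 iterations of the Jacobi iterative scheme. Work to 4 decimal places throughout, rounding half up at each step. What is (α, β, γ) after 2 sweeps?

(-0.6667, 2.9600, 1.3467)

Iteration 1:
  α = (-4 - (-1)·0.0000 - (1)·0.0000) / (3) = -1.3333
  β = (11 - (3)·0.0000 - (1)·0.0000) / (5) = 2.2000
  γ = (1 - (1)·0.0000 - (-2)·0.0000) / (5) = 0.2000
Iteration 2:
  α = (-4 - (-1)·2.2000 - (1)·0.2000) / (3) = -0.6667
  β = (11 - (3)·-1.3333 - (1)·0.2000) / (5) = 2.9600
  γ = (1 - (1)·-1.3333 - (-2)·2.2000) / (5) = 1.3467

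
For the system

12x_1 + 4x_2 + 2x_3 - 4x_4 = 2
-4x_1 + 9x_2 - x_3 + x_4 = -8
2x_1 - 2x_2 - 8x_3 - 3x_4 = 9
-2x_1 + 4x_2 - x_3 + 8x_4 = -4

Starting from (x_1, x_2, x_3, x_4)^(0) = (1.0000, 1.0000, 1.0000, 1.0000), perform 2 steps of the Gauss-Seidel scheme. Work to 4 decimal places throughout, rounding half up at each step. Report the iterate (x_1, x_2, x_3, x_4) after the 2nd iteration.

(0.6042, -0.7384, -0.7086, -0.0683)

Iteration 1:
  x_1 = (2 - (4)·1.0000 - (2)·1.0000 - (-4)·1.0000) / (12) = 0.0000
  x_2 = (-8 - (-4)·0.0000 - (-1)·1.0000 - (1)·1.0000) / (9) = -0.8889
  x_3 = (9 - (2)·0.0000 - (-2)·-0.8889 - (-3)·1.0000) / (-8) = -1.2778
  x_4 = (-4 - (-2)·0.0000 - (4)·-0.8889 - (-1)·-1.2778) / (8) = -0.2153
Iteration 2:
  x_1 = (2 - (4)·-0.8889 - (2)·-1.2778 - (-4)·-0.2153) / (12) = 0.6042
  x_2 = (-8 - (-4)·0.6042 - (-1)·-1.2778 - (1)·-0.2153) / (9) = -0.7384
  x_3 = (9 - (2)·0.6042 - (-2)·-0.7384 - (-3)·-0.2153) / (-8) = -0.7086
  x_4 = (-4 - (-2)·0.6042 - (4)·-0.7384 - (-1)·-0.7086) / (8) = -0.0683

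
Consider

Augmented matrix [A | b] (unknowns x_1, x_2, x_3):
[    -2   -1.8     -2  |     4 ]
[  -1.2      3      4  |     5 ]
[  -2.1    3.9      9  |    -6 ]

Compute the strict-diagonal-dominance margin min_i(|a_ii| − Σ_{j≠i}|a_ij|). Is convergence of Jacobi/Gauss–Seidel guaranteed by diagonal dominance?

-2.2

row 1: |-2| − (1.8+2) = -1.8
row 2: |3| − (1.2+4) = -2.2
row 3: |9| − (2.1+3.9) = 3
minimum over rows = -2.2 → not strictly diagonally dominant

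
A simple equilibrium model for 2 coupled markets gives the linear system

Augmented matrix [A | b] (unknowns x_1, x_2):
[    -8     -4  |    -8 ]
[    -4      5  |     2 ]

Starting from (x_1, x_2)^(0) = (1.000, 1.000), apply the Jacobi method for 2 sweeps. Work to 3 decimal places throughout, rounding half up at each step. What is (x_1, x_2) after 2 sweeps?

Iteration 1:
  x_1 = (-8 - (-4)·1.000) / (-8) = 0.500
  x_2 = (2 - (-4)·1.000) / (5) = 1.200
Iteration 2:
  x_1 = (-8 - (-4)·1.200) / (-8) = 0.400
  x_2 = (2 - (-4)·0.500) / (5) = 0.800

(0.400, 0.800)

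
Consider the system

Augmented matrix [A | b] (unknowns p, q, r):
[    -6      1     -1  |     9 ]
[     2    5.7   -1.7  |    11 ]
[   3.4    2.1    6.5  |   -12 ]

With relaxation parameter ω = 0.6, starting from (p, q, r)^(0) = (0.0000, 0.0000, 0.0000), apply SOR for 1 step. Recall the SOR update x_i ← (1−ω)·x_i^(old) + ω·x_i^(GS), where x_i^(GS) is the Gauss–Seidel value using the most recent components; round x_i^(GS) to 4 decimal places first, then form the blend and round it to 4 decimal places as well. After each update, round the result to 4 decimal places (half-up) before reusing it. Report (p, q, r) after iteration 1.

(-0.9000, 1.3474, -1.0864)

Iteration 1:
  p: GS value = (9 - (1)·0.0000 - (-1)·0.0000) / (-6) = -1.5000;  p ← (1−ω)·0.0000 + ω·-1.5000 = -0.9000
  q: GS value = (11 - (2)·-0.9000 - (-1.7)·0.0000) / (5.7) = 2.2456;  q ← (1−ω)·0.0000 + ω·2.2456 = 1.3474
  r: GS value = (-12 - (3.4)·-0.9000 - (2.1)·1.3474) / (6.5) = -1.8107;  r ← (1−ω)·0.0000 + ω·-1.8107 = -1.0864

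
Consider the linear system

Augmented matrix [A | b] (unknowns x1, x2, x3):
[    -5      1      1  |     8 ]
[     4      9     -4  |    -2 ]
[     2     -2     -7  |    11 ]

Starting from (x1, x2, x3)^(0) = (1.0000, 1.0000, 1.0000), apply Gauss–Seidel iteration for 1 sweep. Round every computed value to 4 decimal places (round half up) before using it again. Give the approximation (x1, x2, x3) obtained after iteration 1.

(-1.2000, 0.7556, -2.1302)

Iteration 1:
  x1 = (8 - (1)·1.0000 - (1)·1.0000) / (-5) = -1.2000
  x2 = (-2 - (4)·-1.2000 - (-4)·1.0000) / (9) = 0.7556
  x3 = (11 - (2)·-1.2000 - (-2)·0.7556) / (-7) = -2.1302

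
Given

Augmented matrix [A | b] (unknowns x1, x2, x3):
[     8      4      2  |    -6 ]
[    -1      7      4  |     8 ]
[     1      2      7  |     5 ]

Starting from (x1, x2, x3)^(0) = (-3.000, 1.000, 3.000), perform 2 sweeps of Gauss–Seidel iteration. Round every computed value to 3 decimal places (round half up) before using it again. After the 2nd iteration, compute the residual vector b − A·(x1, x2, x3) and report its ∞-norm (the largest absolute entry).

Iteration 1:
  x1 = (-6 - (4)·1.000 - (2)·3.000) / (8) = -2.000
  x2 = (8 - (-1)·-2.000 - (4)·3.000) / (7) = -0.857
  x3 = (5 - (1)·-2.000 - (2)·-0.857) / (7) = 1.245
Iteration 2:
  x1 = (-6 - (4)·-0.857 - (2)·1.245) / (8) = -0.633
  x2 = (8 - (-1)·-0.633 - (4)·1.245) / (7) = 0.341
  x3 = (5 - (1)·-0.633 - (2)·0.341) / (7) = 0.707
Residual b − A·x = (-3.714, 2.152, 0.002); ∞-norm = 3.714

3.714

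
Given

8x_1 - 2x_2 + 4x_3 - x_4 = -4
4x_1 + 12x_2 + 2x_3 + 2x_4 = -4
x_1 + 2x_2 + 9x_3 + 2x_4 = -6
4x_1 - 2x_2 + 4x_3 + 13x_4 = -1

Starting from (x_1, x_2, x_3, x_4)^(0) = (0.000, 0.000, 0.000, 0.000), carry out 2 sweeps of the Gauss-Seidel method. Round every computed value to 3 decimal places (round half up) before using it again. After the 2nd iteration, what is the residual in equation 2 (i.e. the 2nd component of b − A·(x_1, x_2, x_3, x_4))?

0.278

Iteration 1:
  x_1 = (-4 - (-2)·0.000 - (4)·0.000 - (-1)·0.000) / (8) = -0.500
  x_2 = (-4 - (4)·-0.500 - (2)·0.000 - (2)·0.000) / (12) = -0.167
  x_3 = (-6 - (1)·-0.500 - (2)·-0.167 - (2)·0.000) / (9) = -0.574
  x_4 = (-1 - (4)·-0.500 - (-2)·-0.167 - (4)·-0.574) / (13) = 0.228
Iteration 2:
  x_1 = (-4 - (-2)·-0.167 - (4)·-0.574 - (-1)·0.228) / (8) = -0.226
  x_2 = (-4 - (4)·-0.226 - (2)·-0.574 - (2)·0.228) / (12) = -0.200
  x_3 = (-6 - (1)·-0.226 - (2)·-0.200 - (2)·0.228) / (9) = -0.648
  x_4 = (-1 - (4)·-0.226 - (-2)·-0.200 - (4)·-0.648) / (13) = 0.161
Residual b − A·x = (0.161, 0.278, 0.136, 0.003)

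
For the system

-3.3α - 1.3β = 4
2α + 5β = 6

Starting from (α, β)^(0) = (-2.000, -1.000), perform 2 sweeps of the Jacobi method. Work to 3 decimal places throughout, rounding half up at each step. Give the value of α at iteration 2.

Iteration 1:
  α = (4 - (-1.3)·-1.000) / (-3.3) = -0.818
  β = (6 - (2)·-2.000) / (5) = 2.000
Iteration 2:
  α = (4 - (-1.3)·2.000) / (-3.3) = -2.000
  β = (6 - (2)·-0.818) / (5) = 1.527

-2.000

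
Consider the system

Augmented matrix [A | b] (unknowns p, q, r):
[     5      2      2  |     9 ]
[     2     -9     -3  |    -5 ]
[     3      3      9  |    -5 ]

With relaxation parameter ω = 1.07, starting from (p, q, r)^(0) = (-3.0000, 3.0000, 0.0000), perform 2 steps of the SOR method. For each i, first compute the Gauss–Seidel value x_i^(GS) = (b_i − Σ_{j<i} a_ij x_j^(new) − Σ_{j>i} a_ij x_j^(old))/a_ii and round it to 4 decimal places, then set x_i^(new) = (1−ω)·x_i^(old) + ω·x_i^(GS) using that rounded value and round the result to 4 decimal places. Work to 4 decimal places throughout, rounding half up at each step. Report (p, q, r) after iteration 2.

Iteration 1:
  p: GS value = (9 - (2)·3.0000 - (2)·0.0000) / (5) = 0.6000;  p ← (1−ω)·-3.0000 + ω·0.6000 = 0.8520
  q: GS value = (-5 - (2)·0.8520 - (-3)·0.0000) / (-9) = 0.7449;  q ← (1−ω)·3.0000 + ω·0.7449 = 0.5870
  r: GS value = (-5 - (3)·0.8520 - (3)·0.5870) / (9) = -1.0352;  r ← (1−ω)·0.0000 + ω·-1.0352 = -1.1077
Iteration 2:
  p: GS value = (9 - (2)·0.5870 - (2)·-1.1077) / (5) = 2.0083;  p ← (1−ω)·0.8520 + ω·2.0083 = 2.0892
  q: GS value = (-5 - (2)·2.0892 - (-3)·-1.1077) / (-9) = 1.3891;  q ← (1−ω)·0.5870 + ω·1.3891 = 1.4452
  r: GS value = (-5 - (3)·2.0892 - (3)·1.4452) / (9) = -1.7337;  r ← (1−ω)·-1.1077 + ω·-1.7337 = -1.7775

(2.0892, 1.4452, -1.7775)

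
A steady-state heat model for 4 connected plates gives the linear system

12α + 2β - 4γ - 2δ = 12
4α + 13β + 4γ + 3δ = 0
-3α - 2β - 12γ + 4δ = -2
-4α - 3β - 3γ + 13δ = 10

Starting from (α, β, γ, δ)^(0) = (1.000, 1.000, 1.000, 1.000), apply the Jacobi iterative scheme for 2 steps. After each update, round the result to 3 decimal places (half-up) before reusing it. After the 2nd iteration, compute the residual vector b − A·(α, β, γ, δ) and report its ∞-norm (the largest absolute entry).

2.525

Iteration 1:
  α = (12 - (2)·1.000 - (-4)·1.000 - (-2)·1.000) / (12) = 1.333
  β = (0 - (4)·1.000 - (4)·1.000 - (3)·1.000) / (13) = -0.846
  γ = (-2 - (-3)·1.000 - (-2)·1.000 - (4)·1.000) / (-12) = 0.083
  δ = (10 - (-4)·1.000 - (-3)·1.000 - (-3)·1.000) / (13) = 1.538
Iteration 2:
  α = (12 - (2)·-0.846 - (-4)·0.083 - (-2)·1.538) / (12) = 1.425
  β = (0 - (4)·1.333 - (4)·0.083 - (3)·1.538) / (13) = -0.791
  γ = (-2 - (-3)·1.333 - (-2)·-0.846 - (4)·1.538) / (-12) = 0.487
  δ = (10 - (-4)·1.333 - (-3)·-0.846 - (-3)·0.083) / (13) = 1.003
Residual b − A·x = (0.436, -0.374, 2.525, 1.749); ∞-norm = 2.525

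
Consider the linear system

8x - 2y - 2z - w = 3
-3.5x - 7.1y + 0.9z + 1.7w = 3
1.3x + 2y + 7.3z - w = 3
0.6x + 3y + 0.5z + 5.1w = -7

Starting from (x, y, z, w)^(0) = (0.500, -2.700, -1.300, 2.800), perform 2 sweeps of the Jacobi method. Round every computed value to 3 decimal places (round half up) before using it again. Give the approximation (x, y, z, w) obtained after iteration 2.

(0.731, -0.036, 0.543, -1.386)

Iteration 1:
  x = (3 - (-2)·-2.700 - (-2)·-1.300 - (-1)·2.800) / (8) = -0.275
  y = (3 - (-3.5)·0.500 - (0.9)·-1.300 - (1.7)·2.800) / (-7.1) = -0.163
  z = (3 - (1.3)·0.500 - (2)·-2.700 - (-1)·2.800) / (7.3) = 1.445
  w = (-7 - (0.6)·0.500 - (3)·-2.700 - (0.5)·-1.300) / (5.1) = 0.284
Iteration 2:
  x = (3 - (-2)·-0.163 - (-2)·1.445 - (-1)·0.284) / (8) = 0.731
  y = (3 - (-3.5)·-0.275 - (0.9)·1.445 - (1.7)·0.284) / (-7.1) = -0.036
  z = (3 - (1.3)·-0.275 - (2)·-0.163 - (-1)·0.284) / (7.3) = 0.543
  w = (-7 - (0.6)·-0.275 - (3)·-0.163 - (0.5)·1.445) / (5.1) = -1.386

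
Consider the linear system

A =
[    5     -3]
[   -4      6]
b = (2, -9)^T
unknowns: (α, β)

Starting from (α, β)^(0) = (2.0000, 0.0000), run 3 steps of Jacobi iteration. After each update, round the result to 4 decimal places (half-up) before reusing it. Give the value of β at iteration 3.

Iteration 1:
  α = (2 - (-3)·0.0000) / (5) = 0.4000
  β = (-9 - (-4)·2.0000) / (6) = -0.1667
Iteration 2:
  α = (2 - (-3)·-0.1667) / (5) = 0.3000
  β = (-9 - (-4)·0.4000) / (6) = -1.2333
Iteration 3:
  α = (2 - (-3)·-1.2333) / (5) = -0.3400
  β = (-9 - (-4)·0.3000) / (6) = -1.3000

-1.3000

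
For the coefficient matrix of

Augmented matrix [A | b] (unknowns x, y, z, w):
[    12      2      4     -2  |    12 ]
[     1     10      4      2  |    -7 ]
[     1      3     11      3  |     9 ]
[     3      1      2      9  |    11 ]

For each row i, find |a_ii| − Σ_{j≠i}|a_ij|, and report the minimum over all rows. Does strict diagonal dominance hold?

row 1: |12| − (2+4+2) = 4
row 2: |10| − (1+4+2) = 3
row 3: |11| − (1+3+3) = 4
row 4: |9| − (3+1+2) = 3
minimum over rows = 3 → strictly diagonally dominant (convergence guaranteed)

3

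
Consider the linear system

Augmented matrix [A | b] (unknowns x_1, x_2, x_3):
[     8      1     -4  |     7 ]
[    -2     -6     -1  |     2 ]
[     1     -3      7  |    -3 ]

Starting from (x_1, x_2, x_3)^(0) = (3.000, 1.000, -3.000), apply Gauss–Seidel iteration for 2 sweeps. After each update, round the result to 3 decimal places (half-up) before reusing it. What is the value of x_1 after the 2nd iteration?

0.751

Iteration 1:
  x_1 = (7 - (1)·1.000 - (-4)·-3.000) / (8) = -0.750
  x_2 = (2 - (-2)·-0.750 - (-1)·-3.000) / (-6) = 0.417
  x_3 = (-3 - (1)·-0.750 - (-3)·0.417) / (7) = -0.143
Iteration 2:
  x_1 = (7 - (1)·0.417 - (-4)·-0.143) / (8) = 0.751
  x_2 = (2 - (-2)·0.751 - (-1)·-0.143) / (-6) = -0.560
  x_3 = (-3 - (1)·0.751 - (-3)·-0.560) / (7) = -0.776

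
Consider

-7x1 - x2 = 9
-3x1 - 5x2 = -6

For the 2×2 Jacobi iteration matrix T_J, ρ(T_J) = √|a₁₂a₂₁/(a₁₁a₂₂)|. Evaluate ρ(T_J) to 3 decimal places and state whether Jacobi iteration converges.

a₁₂a₂₁/(a₁₁a₂₂) = (-1)·(-3) / ((-7)·(-5)) = 0.085714
ρ = √|0.085714| = √0.085714 = 0.293
ρ < 1, so Jacobi converges

0.293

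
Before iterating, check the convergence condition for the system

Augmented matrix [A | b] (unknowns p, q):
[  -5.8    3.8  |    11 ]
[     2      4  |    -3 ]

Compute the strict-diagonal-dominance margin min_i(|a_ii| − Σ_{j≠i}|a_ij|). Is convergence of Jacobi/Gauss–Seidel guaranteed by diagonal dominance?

2

row 1: |-5.8| − (3.8) = 2
row 2: |4| − (2) = 2
minimum over rows = 2 → strictly diagonally dominant (convergence guaranteed)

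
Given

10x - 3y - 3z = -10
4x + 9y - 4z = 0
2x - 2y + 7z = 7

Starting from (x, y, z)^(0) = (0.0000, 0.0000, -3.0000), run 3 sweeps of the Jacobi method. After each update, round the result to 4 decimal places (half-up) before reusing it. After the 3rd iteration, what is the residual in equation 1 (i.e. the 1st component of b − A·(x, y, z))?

Iteration 1:
  x = (-10 - (-3)·0.0000 - (-3)·-3.0000) / (10) = -1.9000
  y = (0 - (4)·0.0000 - (-4)·-3.0000) / (9) = -1.3333
  z = (7 - (2)·0.0000 - (-2)·0.0000) / (7) = 1.0000
Iteration 2:
  x = (-10 - (-3)·-1.3333 - (-3)·1.0000) / (10) = -1.1000
  y = (0 - (4)·-1.9000 - (-4)·1.0000) / (9) = 1.2889
  z = (7 - (2)·-1.9000 - (-2)·-1.3333) / (7) = 1.1619
Iteration 3:
  x = (-10 - (-3)·1.2889 - (-3)·1.1619) / (10) = -0.2648
  y = (0 - (4)·-1.1000 - (-4)·1.1619) / (9) = 1.0053
  z = (7 - (2)·-1.1000 - (-2)·1.2889) / (7) = 1.6825
Residual b − A·x = (0.7114, -1.2585, -2.2373)

0.7114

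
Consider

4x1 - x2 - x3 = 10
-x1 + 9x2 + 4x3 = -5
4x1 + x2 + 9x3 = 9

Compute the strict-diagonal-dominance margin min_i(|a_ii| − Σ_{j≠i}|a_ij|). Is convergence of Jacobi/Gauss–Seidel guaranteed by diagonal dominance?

row 1: |4| − (1+1) = 2
row 2: |9| − (1+4) = 4
row 3: |9| − (4+1) = 4
minimum over rows = 2 → strictly diagonally dominant (convergence guaranteed)

2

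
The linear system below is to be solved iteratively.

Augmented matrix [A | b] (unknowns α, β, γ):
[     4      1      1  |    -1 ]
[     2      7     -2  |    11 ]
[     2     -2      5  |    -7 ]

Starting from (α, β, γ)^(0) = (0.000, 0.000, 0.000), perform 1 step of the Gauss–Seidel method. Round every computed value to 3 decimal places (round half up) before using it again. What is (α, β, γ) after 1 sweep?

(-0.250, 1.643, -0.643)

Iteration 1:
  α = (-1 - (1)·0.000 - (1)·0.000) / (4) = -0.250
  β = (11 - (2)·-0.250 - (-2)·0.000) / (7) = 1.643
  γ = (-7 - (2)·-0.250 - (-2)·1.643) / (5) = -0.643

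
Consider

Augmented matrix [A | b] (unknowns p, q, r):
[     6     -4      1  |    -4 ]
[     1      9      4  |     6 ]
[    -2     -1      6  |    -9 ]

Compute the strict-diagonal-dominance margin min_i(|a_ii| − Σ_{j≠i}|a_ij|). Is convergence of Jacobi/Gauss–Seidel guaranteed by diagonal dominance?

row 1: |6| − (4+1) = 1
row 2: |9| − (1+4) = 4
row 3: |6| − (2+1) = 3
minimum over rows = 1 → strictly diagonally dominant (convergence guaranteed)

1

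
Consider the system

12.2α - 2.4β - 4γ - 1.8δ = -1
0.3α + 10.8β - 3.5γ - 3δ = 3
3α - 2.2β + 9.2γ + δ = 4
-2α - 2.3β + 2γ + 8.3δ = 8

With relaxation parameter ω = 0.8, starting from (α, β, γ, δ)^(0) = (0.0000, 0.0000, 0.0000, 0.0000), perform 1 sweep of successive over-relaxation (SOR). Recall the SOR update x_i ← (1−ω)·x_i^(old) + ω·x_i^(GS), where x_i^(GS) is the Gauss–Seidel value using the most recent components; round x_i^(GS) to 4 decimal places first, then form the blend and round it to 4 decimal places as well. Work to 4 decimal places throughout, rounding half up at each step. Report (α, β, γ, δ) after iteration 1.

(-0.0656, 0.2237, 0.4078, 0.7294)

Iteration 1:
  α: GS value = (-1 - (-2.4)·0.0000 - (-4)·0.0000 - (-1.8)·0.0000) / (12.2) = -0.0820;  α ← (1−ω)·0.0000 + ω·-0.0820 = -0.0656
  β: GS value = (3 - (0.3)·-0.0656 - (-3.5)·0.0000 - (-3)·0.0000) / (10.8) = 0.2796;  β ← (1−ω)·0.0000 + ω·0.2796 = 0.2237
  γ: GS value = (4 - (3)·-0.0656 - (-2.2)·0.2237 - (1)·0.0000) / (9.2) = 0.5097;  γ ← (1−ω)·0.0000 + ω·0.5097 = 0.4078
  δ: GS value = (8 - (-2)·-0.0656 - (-2.3)·0.2237 - (2)·0.4078) / (8.3) = 0.9118;  δ ← (1−ω)·0.0000 + ω·0.9118 = 0.7294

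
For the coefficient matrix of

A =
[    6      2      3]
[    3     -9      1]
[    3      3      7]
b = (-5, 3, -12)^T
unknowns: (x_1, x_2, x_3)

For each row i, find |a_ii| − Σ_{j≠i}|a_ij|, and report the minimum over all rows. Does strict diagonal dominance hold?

row 1: |6| − (2+3) = 1
row 2: |-9| − (3+1) = 5
row 3: |7| − (3+3) = 1
minimum over rows = 1 → strictly diagonally dominant (convergence guaranteed)

1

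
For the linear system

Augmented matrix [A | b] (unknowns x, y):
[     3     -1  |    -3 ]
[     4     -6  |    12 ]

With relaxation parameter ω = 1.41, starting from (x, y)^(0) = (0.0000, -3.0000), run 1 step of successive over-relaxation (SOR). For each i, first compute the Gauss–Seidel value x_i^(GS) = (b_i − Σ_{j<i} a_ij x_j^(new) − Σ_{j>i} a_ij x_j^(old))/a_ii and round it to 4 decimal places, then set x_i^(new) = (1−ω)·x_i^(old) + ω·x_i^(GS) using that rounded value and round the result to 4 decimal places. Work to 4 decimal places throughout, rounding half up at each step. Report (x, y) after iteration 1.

Iteration 1:
  x: GS value = (-3 - (-1)·-3.0000) / (3) = -2.0000;  x ← (1−ω)·0.0000 + ω·-2.0000 = -2.8200
  y: GS value = (12 - (4)·-2.8200) / (-6) = -3.8800;  y ← (1−ω)·-3.0000 + ω·-3.8800 = -4.2408

(-2.8200, -4.2408)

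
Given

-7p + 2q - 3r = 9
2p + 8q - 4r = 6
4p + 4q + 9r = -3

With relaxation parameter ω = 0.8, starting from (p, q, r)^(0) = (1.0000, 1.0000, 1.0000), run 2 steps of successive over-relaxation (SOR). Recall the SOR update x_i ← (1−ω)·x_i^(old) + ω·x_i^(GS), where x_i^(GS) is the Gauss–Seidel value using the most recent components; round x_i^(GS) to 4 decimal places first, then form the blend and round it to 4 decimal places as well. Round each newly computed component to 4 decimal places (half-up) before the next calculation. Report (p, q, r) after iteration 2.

(-0.8226, 0.9522, -0.3577)

Iteration 1:
  p: GS value = (9 - (2)·1.0000 - (-3)·1.0000) / (-7) = -1.4286;  p ← (1−ω)·1.0000 + ω·-1.4286 = -0.9429
  q: GS value = (6 - (2)·-0.9429 - (-4)·1.0000) / (8) = 1.4857;  q ← (1−ω)·1.0000 + ω·1.4857 = 1.3886
  r: GS value = (-3 - (4)·-0.9429 - (4)·1.3886) / (9) = -0.5314;  r ← (1−ω)·1.0000 + ω·-0.5314 = -0.2251
Iteration 2:
  p: GS value = (9 - (2)·1.3886 - (-3)·-0.2251) / (-7) = -0.7925;  p ← (1−ω)·-0.9429 + ω·-0.7925 = -0.8226
  q: GS value = (6 - (2)·-0.8226 - (-4)·-0.2251) / (8) = 0.8431;  q ← (1−ω)·1.3886 + ω·0.8431 = 0.9522
  r: GS value = (-3 - (4)·-0.8226 - (4)·0.9522) / (9) = -0.3909;  r ← (1−ω)·-0.2251 + ω·-0.3909 = -0.3577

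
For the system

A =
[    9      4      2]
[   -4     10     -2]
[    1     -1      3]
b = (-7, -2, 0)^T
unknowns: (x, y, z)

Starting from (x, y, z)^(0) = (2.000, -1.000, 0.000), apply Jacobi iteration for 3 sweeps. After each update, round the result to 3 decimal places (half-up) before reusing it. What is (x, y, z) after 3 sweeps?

(-0.610, -0.467, 0.096)

Iteration 1:
  x = (-7 - (4)·-1.000 - (2)·0.000) / (9) = -0.333
  y = (-2 - (-4)·2.000 - (-2)·0.000) / (10) = 0.600
  z = (0 - (1)·2.000 - (-1)·-1.000) / (3) = -1.000
Iteration 2:
  x = (-7 - (4)·0.600 - (2)·-1.000) / (9) = -0.822
  y = (-2 - (-4)·-0.333 - (-2)·-1.000) / (10) = -0.533
  z = (0 - (1)·-0.333 - (-1)·0.600) / (3) = 0.311
Iteration 3:
  x = (-7 - (4)·-0.533 - (2)·0.311) / (9) = -0.610
  y = (-2 - (-4)·-0.822 - (-2)·0.311) / (10) = -0.467
  z = (0 - (1)·-0.822 - (-1)·-0.533) / (3) = 0.096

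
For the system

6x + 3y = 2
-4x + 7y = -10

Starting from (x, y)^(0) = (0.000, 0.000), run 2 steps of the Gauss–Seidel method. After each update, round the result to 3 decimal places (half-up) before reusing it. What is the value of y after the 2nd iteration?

Iteration 1:
  x = (2 - (3)·0.000) / (6) = 0.333
  y = (-10 - (-4)·0.333) / (7) = -1.238
Iteration 2:
  x = (2 - (3)·-1.238) / (6) = 0.952
  y = (-10 - (-4)·0.952) / (7) = -0.885

-0.885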